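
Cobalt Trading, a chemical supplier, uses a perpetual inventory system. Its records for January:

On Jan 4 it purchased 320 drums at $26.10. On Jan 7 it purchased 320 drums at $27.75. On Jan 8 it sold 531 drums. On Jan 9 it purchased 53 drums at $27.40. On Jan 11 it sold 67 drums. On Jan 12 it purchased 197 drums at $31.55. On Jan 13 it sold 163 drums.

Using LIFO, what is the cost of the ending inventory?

Jan 8, 531 sold [LIFO — newest first]: 320 @ $27.75 + 211 @ $26.10 = $14,387.10
Jan 11, 67 sold [LIFO — newest first]: 53 @ $27.40 + 14 @ $26.10 = $1,817.60
Jan 13, 163 sold [LIFO — newest first]: 163 @ $31.55 = $5,142.65
Total COGS = $14,387.10 + $1,817.60 + $5,142.65 = $21,347.35
Ending inventory: 95 @ $26.10 + 34 @ $31.55 = $3,552.20

Ending inventory = $3,552.20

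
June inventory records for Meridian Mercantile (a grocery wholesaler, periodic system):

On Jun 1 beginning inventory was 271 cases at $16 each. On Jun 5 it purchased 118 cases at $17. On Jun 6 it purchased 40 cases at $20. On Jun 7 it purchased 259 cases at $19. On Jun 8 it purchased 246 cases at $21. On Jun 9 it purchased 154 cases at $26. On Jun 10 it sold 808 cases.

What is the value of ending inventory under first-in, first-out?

Jun 10, 808 sold [FIFO — oldest first]: 271 @ $16 + 118 @ $17 + 40 @ $20 + 259 @ $19 + 120 @ $21 = $14,583
Ending inventory: 126 @ $21 + 154 @ $26 = $6,650
Check: goods available $21,233 = COGS $14,583 + ending $6,650

Ending inventory = $6,650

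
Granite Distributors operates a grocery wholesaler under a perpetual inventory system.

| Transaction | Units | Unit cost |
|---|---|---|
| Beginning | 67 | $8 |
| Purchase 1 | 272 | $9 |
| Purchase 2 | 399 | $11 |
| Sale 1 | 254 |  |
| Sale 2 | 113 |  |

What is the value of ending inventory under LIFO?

Sale 1 (254) [LIFO — newest first]: 254 @ $11 = $2,794
Sale 2 (113) [LIFO — newest first]: 113 @ $11 = $1,243
Total COGS = $2,794 + $1,243 = $4,037
Ending inventory: 67 @ $8 + 272 @ $9 + 32 @ $11 = $3,336
Check: goods available $7,373 = COGS $4,037 + ending $3,336

Ending inventory = $3,336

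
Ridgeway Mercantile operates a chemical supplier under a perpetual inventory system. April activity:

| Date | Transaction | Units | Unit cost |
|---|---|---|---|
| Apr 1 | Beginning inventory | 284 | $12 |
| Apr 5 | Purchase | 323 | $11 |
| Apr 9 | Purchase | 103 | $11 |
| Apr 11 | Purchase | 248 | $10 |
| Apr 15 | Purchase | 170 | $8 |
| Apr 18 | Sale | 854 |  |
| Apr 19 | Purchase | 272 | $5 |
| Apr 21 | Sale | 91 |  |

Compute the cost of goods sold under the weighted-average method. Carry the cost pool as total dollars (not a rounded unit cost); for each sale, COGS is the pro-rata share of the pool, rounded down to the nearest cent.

COGS = $9,744.94

After Apr 1: 284 on hand, pool $3,408.00 (≈ $12.0000 each)
After Apr 5: 607 on hand, pool $6,961.00 (≈ $11.4679 each)
After Apr 9: 710 on hand, pool $8,094.00 (≈ $11.4000 each)
After Apr 11: 958 on hand, pool $10,574.00 (≈ $11.0376 each)
After Apr 15: 1128 on hand, pool $11,934.00 (≈ $10.5798 each)
Apr 18, sell 854: 854/1128 × $11,934.00 → $9,035.13
After Apr 19: 546 on hand, pool $4,258.87 (≈ $7.8001 each)
Apr 21, sell 91: 91/546 × $4,258.87 → $709.81
Total COGS = $9,035.13 + $709.81 = $9,744.94
Ending inventory (cost pool remaining) = $3,549.06
Check: goods available $13,294.00 = COGS $9,744.94 + ending $3,549.06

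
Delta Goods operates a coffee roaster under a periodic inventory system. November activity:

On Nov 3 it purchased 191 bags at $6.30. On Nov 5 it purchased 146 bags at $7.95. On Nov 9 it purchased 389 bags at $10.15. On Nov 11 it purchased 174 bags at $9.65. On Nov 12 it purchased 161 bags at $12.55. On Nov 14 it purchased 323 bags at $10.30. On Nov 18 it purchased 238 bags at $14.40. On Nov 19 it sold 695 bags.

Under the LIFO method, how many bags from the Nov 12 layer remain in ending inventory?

Nov 19, 695 sold [LIFO — newest first]: 238 @ $14.40 + 323 @ $10.30 + 134 @ $12.55 = $8,435.80
Ending inventory: 191 @ $6.30 + 146 @ $7.95 + 389 @ $10.15 + 174 @ $9.65 + 27 @ $12.55 = $8,330.30
Check: goods available $16,766.10 = COGS $8,435.80 + ending $8,330.30

27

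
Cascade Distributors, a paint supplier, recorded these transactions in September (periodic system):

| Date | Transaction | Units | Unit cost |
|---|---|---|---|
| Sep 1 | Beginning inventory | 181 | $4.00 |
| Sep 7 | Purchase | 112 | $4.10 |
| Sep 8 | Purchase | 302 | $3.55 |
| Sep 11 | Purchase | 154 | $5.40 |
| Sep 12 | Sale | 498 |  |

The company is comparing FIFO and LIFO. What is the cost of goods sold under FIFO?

FIFO COGS: 181 @ $4.00 + 112 @ $4.10 + 205 @ $3.55 = $1,910.95
LIFO COGS: 154 @ $5.40 + 302 @ $3.55 + 42 @ $4.10 = $2,075.90

COGS = $1,910.95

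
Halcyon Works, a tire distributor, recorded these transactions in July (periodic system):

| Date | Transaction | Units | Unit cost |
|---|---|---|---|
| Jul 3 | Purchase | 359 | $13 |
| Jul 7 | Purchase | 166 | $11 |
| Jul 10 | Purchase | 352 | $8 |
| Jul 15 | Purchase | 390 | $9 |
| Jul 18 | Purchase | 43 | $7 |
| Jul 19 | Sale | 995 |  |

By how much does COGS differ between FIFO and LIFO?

FIFO COGS: 359 @ $13 + 166 @ $11 + 352 @ $8 + 118 @ $9 = $10,371
LIFO COGS: 43 @ $7 + 390 @ $9 + 352 @ $8 + 166 @ $11 + 44 @ $13 = $9,025
Difference = |$10,371 − $9,025| = $1,346

$1,346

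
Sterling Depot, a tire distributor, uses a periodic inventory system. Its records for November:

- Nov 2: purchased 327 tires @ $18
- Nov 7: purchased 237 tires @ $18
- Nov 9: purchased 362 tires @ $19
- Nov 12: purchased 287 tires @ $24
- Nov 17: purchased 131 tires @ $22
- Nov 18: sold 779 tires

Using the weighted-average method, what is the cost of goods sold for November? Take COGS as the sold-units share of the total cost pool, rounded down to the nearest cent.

COGS = $15,533.63

Nov 18, sell 779: 779/1344 × $26,800.00 → $15,533.63
Ending inventory (cost pool remaining) = $11,266.37
Check: goods available $26,800.00 = COGS $15,533.63 + ending $11,266.37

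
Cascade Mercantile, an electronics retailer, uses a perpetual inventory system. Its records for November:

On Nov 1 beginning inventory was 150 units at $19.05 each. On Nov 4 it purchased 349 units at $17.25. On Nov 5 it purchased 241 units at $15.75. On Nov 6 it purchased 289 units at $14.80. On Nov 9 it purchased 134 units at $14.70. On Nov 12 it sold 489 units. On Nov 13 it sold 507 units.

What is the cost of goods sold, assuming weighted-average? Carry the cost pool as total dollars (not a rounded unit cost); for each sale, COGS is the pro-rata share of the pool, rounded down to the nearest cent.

After Nov 1: 150 on hand, pool $2,857.50 (≈ $19.0500 each)
After Nov 4: 499 on hand, pool $8,877.75 (≈ $17.7911 each)
After Nov 5: 740 on hand, pool $12,673.50 (≈ $17.1264 each)
After Nov 6: 1029 on hand, pool $16,950.70 (≈ $16.4730 each)
After Nov 9: 1163 on hand, pool $18,920.50 (≈ $16.2687 each)
Nov 12, sell 489: 489/1163 × $18,920.50 → $7,955.39
Nov 13, sell 507: 507/674 × $10,965.11 → $8,248.23
Total COGS = $7,955.39 + $8,248.23 = $16,203.62
Ending inventory (cost pool remaining) = $2,716.88

COGS = $16,203.62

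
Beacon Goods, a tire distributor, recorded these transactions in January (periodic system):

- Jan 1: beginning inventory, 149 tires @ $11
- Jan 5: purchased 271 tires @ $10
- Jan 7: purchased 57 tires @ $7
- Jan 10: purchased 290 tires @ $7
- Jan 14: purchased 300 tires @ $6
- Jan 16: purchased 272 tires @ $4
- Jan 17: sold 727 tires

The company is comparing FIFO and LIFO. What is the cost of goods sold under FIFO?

COGS = $6,498

FIFO COGS: 149 @ $11 + 271 @ $10 + 57 @ $7 + 250 @ $7 = $6,498
LIFO COGS: 272 @ $4 + 300 @ $6 + 155 @ $7 = $3,973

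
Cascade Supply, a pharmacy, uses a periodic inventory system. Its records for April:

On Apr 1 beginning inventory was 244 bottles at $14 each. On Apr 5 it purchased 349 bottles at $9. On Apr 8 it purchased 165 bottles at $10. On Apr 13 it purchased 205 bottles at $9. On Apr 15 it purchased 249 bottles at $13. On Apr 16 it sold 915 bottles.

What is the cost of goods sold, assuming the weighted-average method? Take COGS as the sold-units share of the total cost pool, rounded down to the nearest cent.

Apr 16, sell 915: 915/1212 × $13,289.00 → $10,032.53
Ending inventory (cost pool remaining) = $3,256.47

COGS = $10,032.53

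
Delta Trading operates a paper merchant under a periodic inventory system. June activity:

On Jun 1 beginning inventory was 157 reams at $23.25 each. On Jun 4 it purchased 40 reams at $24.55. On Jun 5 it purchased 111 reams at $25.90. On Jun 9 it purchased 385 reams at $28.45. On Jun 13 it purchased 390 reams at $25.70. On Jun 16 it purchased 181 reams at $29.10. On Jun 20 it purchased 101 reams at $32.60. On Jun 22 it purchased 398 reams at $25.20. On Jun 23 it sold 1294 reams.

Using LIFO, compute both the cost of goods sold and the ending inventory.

Jun 23, 1294 sold [LIFO — newest first]: 398 @ $25.20 + 101 @ $32.60 + 181 @ $29.10 + 390 @ $25.70 + 224 @ $28.45 = $34,985.10
Ending inventory: 157 @ $23.25 + 40 @ $24.55 + 111 @ $25.90 + 161 @ $28.45 = $12,087.60
Check: goods available $47,072.70 = COGS $34,985.10 + ending $12,087.60

COGS = $34,985.10; ending inventory = $12,087.60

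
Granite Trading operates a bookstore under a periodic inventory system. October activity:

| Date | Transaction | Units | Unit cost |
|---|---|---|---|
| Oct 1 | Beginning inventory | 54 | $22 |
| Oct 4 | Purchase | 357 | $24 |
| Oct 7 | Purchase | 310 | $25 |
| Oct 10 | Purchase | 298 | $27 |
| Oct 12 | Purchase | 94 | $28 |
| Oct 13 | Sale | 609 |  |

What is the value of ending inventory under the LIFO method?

Ending inventory = $12,081

Oct 13, 609 sold [LIFO — newest first]: 94 @ $28 + 298 @ $27 + 217 @ $25 = $16,103
Ending inventory: 54 @ $22 + 357 @ $24 + 93 @ $25 = $12,081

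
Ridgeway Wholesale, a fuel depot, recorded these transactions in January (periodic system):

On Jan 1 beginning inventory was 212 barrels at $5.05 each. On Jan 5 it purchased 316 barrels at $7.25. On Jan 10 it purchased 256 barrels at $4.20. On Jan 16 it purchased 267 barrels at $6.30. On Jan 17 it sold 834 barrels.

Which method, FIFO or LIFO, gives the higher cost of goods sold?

FIFO COGS: 212 @ $5.05 + 316 @ $7.25 + 256 @ $4.20 + 50 @ $6.30 = $4,751.80
LIFO COGS: 267 @ $6.30 + 256 @ $4.20 + 311 @ $7.25 = $5,012.05

LIFO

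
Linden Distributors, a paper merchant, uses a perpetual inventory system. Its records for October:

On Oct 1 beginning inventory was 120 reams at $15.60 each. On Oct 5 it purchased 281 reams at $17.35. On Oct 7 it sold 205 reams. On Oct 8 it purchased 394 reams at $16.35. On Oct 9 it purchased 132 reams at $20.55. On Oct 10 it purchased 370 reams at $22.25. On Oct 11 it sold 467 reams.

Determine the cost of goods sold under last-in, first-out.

Oct 7, 205 sold [LIFO — newest first]: 205 @ $17.35 = $3,556.75
Oct 11, 467 sold [LIFO — newest first]: 370 @ $22.25 + 97 @ $20.55 = $10,225.85
Total COGS = $3,556.75 + $10,225.85 = $13,782.60
Ending inventory: 120 @ $15.60 + 76 @ $17.35 + 394 @ $16.35 + 35 @ $20.55 = $10,351.75
Check: goods available $24,134.35 = COGS $13,782.60 + ending $10,351.75

COGS = $13,782.60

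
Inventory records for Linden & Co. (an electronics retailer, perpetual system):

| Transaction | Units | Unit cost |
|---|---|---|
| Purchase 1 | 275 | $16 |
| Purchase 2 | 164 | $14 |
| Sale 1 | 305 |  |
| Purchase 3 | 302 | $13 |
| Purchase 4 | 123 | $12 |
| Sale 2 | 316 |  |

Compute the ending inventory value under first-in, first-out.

Ending inventory = $3,036

Sale 1 (305) [FIFO — oldest first]: 275 @ $16 + 30 @ $14 = $4,820
Sale 2 (316) [FIFO — oldest first]: 134 @ $14 + 182 @ $13 = $4,242
Total COGS = $4,820 + $4,242 = $9,062
Ending inventory: 120 @ $13 + 123 @ $12 = $3,036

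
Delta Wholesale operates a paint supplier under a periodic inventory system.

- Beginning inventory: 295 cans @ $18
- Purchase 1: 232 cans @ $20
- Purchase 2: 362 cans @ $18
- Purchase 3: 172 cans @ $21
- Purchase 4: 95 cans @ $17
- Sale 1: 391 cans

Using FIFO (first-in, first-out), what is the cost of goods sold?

COGS = $7,230

Sale 1 (391) [FIFO — oldest first]: 295 @ $18 + 96 @ $20 = $7,230
Ending inventory: 136 @ $20 + 362 @ $18 + 172 @ $21 + 95 @ $17 = $14,463
Check: goods available $21,693 = COGS $7,230 + ending $14,463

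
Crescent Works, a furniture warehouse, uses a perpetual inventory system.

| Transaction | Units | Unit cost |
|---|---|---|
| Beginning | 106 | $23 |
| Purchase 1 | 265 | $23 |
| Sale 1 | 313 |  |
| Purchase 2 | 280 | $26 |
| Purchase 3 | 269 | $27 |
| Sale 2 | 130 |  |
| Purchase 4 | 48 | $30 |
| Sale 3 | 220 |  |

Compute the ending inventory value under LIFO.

Sale 1 (313) [LIFO — newest first]: 265 @ $23 + 48 @ $23 = $7,199
Sale 2 (130) [LIFO — newest first]: 130 @ $27 = $3,510
Sale 3 (220) [LIFO — newest first]: 48 @ $30 + 139 @ $27 + 33 @ $26 = $6,051
Total COGS = $7,199 + $3,510 + $6,051 = $16,760
Ending inventory: 58 @ $23 + 247 @ $26 = $7,756
Check: goods available $24,516 = COGS $16,760 + ending $7,756

Ending inventory = $7,756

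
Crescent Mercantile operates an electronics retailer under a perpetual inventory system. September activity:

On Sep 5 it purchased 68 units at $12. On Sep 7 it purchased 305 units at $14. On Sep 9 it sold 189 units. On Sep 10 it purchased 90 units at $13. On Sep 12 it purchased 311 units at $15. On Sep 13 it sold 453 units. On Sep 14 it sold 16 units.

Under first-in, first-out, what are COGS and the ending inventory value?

COGS = $9,181; ending inventory = $1,740

Sep 9, 189 sold [FIFO — oldest first]: 68 @ $12 + 121 @ $14 = $2,510
Sep 13, 453 sold [FIFO — oldest first]: 184 @ $14 + 90 @ $13 + 179 @ $15 = $6,431
Sep 14, 16 sold [FIFO — oldest first]: 16 @ $15 = $240
Total COGS = $2,510 + $6,431 + $240 = $9,181
Ending inventory: 116 @ $15 = $1,740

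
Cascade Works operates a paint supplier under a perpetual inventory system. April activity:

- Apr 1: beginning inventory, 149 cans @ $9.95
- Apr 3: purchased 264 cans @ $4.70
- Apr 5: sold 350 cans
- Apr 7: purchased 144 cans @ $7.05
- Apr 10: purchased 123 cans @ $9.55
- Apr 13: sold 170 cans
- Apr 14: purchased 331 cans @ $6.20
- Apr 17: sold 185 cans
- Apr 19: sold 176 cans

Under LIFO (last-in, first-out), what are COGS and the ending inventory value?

COGS = $5,866.20; ending inventory = $1,099.20

Apr 5, 350 sold [LIFO — newest first]: 264 @ $4.70 + 86 @ $9.95 = $2,096.50
Apr 13, 170 sold [LIFO — newest first]: 123 @ $9.55 + 47 @ $7.05 = $1,506.00
Apr 17, 185 sold [LIFO — newest first]: 185 @ $6.20 = $1,147.00
Apr 19, 176 sold [LIFO — newest first]: 146 @ $6.20 + 30 @ $7.05 = $1,116.70
Total COGS = $2,096.50 + $1,506.00 + $1,147.00 + $1,116.70 = $5,866.20
Ending inventory: 63 @ $9.95 + 67 @ $7.05 = $1,099.20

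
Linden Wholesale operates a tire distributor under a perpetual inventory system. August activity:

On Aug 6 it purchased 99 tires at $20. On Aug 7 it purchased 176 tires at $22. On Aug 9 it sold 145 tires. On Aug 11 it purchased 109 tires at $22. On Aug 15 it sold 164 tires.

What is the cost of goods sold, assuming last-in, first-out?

Aug 9, 145 sold [LIFO — newest first]: 145 @ $22 = $3,190
Aug 15, 164 sold [LIFO — newest first]: 109 @ $22 + 31 @ $22 + 24 @ $20 = $3,560
Total COGS = $3,190 + $3,560 = $6,750
Ending inventory: 75 @ $20 = $1,500

COGS = $6,750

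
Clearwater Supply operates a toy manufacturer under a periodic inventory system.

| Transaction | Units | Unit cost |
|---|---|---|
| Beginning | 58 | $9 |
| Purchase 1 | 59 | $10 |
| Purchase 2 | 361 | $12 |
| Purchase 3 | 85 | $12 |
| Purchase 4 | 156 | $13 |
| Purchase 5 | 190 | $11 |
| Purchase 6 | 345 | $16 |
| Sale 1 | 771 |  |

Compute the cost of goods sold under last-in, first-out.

Sale 1 (771) [LIFO — newest first]: 345 @ $16 + 190 @ $11 + 156 @ $13 + 80 @ $12 = $10,598
Ending inventory: 58 @ $9 + 59 @ $10 + 361 @ $12 + 5 @ $12 = $5,504
Check: goods available $16,102 = COGS $10,598 + ending $5,504

COGS = $10,598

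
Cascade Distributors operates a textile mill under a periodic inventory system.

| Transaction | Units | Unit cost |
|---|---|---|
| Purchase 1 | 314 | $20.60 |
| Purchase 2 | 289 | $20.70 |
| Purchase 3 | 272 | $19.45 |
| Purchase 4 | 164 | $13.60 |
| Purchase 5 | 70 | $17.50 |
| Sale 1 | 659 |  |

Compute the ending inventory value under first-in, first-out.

Sale 1 (659) [FIFO — oldest first]: 314 @ $20.60 + 289 @ $20.70 + 56 @ $19.45 = $13,539.90
Ending inventory: 216 @ $19.45 + 164 @ $13.60 + 70 @ $17.50 = $7,656.60

Ending inventory = $7,656.60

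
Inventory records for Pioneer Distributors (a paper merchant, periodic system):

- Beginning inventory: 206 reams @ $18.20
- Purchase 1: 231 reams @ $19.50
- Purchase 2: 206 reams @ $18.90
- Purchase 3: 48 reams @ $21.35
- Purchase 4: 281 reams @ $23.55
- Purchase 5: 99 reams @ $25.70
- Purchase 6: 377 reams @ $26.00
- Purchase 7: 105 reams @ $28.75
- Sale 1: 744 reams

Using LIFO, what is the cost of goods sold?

COGS = $19,203.70

Sale 1 (744) [LIFO — newest first]: 105 @ $28.75 + 377 @ $26.00 + 99 @ $25.70 + 163 @ $23.55 = $19,203.70
Ending inventory: 206 @ $18.20 + 231 @ $19.50 + 206 @ $18.90 + 48 @ $21.35 + 118 @ $23.55 = $15,950.80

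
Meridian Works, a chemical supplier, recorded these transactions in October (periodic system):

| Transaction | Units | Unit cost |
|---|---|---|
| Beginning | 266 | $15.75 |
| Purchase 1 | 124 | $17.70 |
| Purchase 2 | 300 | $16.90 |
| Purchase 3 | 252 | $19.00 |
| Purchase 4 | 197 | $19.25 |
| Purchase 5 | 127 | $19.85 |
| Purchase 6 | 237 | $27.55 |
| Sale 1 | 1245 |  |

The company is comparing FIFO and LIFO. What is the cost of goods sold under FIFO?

FIFO COGS: 266 @ $15.75 + 124 @ $17.70 + 300 @ $16.90 + 252 @ $19.00 + 197 @ $19.25 + 106 @ $19.85 = $22,138.65
LIFO COGS: 237 @ $27.55 + 127 @ $19.85 + 197 @ $19.25 + 252 @ $19.00 + 300 @ $16.90 + 124 @ $17.70 + 8 @ $15.75 = $25,021.35

COGS = $22,138.65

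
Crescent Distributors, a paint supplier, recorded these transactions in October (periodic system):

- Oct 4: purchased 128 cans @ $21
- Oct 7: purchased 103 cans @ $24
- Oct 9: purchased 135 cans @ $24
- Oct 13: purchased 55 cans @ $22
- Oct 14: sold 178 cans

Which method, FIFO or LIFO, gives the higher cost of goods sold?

LIFO

FIFO COGS: 128 @ $21 + 50 @ $24 = $3,888
LIFO COGS: 55 @ $22 + 123 @ $24 = $4,162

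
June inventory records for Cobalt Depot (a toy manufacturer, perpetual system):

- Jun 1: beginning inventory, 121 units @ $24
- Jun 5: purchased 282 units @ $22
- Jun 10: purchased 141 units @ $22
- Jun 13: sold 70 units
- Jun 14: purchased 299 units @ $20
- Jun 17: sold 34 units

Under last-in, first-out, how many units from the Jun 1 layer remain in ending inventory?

121

Jun 13, 70 sold [LIFO — newest first]: 70 @ $22 = $1,540
Jun 17, 34 sold [LIFO — newest first]: 34 @ $20 = $680
Total COGS = $1,540 + $680 = $2,220
Ending inventory: 121 @ $24 + 282 @ $22 + 71 @ $22 + 265 @ $20 = $15,970
Check: goods available $18,190 = COGS $2,220 + ending $15,970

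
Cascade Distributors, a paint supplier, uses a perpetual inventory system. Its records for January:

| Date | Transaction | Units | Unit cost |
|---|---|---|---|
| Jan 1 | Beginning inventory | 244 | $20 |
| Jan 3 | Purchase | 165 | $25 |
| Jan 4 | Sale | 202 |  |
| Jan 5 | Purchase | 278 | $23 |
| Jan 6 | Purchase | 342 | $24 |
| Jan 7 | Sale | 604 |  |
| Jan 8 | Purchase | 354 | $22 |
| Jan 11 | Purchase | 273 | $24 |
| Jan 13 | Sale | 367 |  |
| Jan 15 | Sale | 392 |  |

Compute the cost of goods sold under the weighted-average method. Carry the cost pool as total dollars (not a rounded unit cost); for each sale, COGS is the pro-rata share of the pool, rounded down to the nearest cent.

COGS = $35,858.67

After Jan 1: 244 on hand, pool $4,880.00 (≈ $20.0000 each)
After Jan 3: 409 on hand, pool $9,005.00 (≈ $22.0171 each)
Jan 4, sell 202: 202/409 × $9,005.00 → $4,447.45
After Jan 5: 485 on hand, pool $10,951.55 (≈ $22.5805 each)
After Jan 6: 827 on hand, pool $19,159.55 (≈ $23.1675 each)
Jan 7, sell 604: 604/827 × $19,159.55 → $13,993.19
After Jan 8: 577 on hand, pool $12,954.36 (≈ $22.4512 each)
After Jan 11: 850 on hand, pool $19,506.36 (≈ $22.9487 each)
Jan 13, sell 367: 367/850 × $19,506.36 → $8,422.15
Jan 15, sell 392: 392/483 × $11,084.21 → $8,995.88
Total COGS = $4,447.45 + $13,993.19 + $8,422.15 + $8,995.88 = $35,858.67
Ending inventory (cost pool remaining) = $2,088.33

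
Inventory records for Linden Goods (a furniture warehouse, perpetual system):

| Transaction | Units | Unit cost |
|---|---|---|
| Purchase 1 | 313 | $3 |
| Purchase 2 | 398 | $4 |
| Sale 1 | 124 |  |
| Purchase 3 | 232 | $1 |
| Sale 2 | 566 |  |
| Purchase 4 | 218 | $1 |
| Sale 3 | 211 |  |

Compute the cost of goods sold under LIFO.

Sale 1 (124) [LIFO — newest first]: 124 @ $4 = $496
Sale 2 (566) [LIFO — newest first]: 232 @ $1 + 274 @ $4 + 60 @ $3 = $1,508
Sale 3 (211) [LIFO — newest first]: 211 @ $1 = $211
Total COGS = $496 + $1,508 + $211 = $2,215
Ending inventory: 253 @ $3 + 7 @ $1 = $766

COGS = $2,215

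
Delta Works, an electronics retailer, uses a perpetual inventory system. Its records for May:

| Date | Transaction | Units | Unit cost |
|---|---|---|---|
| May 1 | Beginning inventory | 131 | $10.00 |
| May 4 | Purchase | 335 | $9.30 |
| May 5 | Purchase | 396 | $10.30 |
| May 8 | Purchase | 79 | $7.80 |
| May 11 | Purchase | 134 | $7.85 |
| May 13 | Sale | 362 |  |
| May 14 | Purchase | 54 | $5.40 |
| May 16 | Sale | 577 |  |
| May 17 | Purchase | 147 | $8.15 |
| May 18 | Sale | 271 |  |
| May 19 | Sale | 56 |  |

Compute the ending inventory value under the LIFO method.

May 13, 362 sold [LIFO — newest first]: 134 @ $7.85 + 79 @ $7.80 + 149 @ $10.30 = $3,202.80
May 16, 577 sold [LIFO — newest first]: 54 @ $5.40 + 247 @ $10.30 + 276 @ $9.30 = $5,402.50
May 18, 271 sold [LIFO — newest first]: 147 @ $8.15 + 59 @ $9.30 + 65 @ $10.00 = $2,396.75
May 19, 56 sold [LIFO — newest first]: 56 @ $10.00 = $560.00
Total COGS = $3,202.80 + $5,402.50 + $2,396.75 + $560.00 = $11,562.05
Ending inventory: 10 @ $10.00 = $100.00

Ending inventory = $100.00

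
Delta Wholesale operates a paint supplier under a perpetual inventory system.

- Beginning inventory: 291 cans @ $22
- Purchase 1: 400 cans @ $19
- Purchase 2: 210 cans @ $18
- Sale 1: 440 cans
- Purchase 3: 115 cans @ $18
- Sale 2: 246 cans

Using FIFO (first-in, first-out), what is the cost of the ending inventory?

Ending inventory = $5,945

Sale 1 (440) [FIFO — oldest first]: 291 @ $22 + 149 @ $19 = $9,233
Sale 2 (246) [FIFO — oldest first]: 246 @ $19 = $4,674
Total COGS = $9,233 + $4,674 = $13,907
Ending inventory: 5 @ $19 + 210 @ $18 + 115 @ $18 = $5,945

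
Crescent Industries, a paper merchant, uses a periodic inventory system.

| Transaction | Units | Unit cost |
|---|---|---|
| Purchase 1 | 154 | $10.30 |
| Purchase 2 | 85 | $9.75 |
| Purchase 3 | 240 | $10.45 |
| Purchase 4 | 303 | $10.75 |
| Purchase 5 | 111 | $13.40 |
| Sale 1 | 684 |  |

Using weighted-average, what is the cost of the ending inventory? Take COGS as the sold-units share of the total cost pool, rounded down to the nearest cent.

Sale 1, sell 684: 684/893 × $9,667.60 → $7,404.97
Ending inventory (cost pool remaining) = $2,262.63

Ending inventory = $2,262.63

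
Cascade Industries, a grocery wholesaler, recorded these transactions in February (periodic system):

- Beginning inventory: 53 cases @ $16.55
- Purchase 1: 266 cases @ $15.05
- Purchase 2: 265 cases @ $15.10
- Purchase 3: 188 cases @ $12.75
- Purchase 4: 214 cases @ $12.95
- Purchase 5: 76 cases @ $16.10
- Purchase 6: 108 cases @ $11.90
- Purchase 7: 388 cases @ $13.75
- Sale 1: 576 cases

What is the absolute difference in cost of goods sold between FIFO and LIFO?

$865.55

FIFO COGS: 53 @ $16.55 + 266 @ $15.05 + 257 @ $15.10 = $8,761.15
LIFO COGS: 388 @ $13.75 + 108 @ $11.90 + 76 @ $16.10 + 4 @ $12.95 = $7,895.60
Difference = |$8,761.15 − $7,895.60| = $865.55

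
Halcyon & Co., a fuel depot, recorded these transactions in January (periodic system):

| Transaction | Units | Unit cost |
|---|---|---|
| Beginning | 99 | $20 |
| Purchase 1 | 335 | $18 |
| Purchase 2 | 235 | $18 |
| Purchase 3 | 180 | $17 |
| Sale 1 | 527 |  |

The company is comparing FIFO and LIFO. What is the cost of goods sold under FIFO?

FIFO COGS: 99 @ $20 + 335 @ $18 + 93 @ $18 = $9,684
LIFO COGS: 180 @ $17 + 235 @ $18 + 112 @ $18 = $9,306

COGS = $9,684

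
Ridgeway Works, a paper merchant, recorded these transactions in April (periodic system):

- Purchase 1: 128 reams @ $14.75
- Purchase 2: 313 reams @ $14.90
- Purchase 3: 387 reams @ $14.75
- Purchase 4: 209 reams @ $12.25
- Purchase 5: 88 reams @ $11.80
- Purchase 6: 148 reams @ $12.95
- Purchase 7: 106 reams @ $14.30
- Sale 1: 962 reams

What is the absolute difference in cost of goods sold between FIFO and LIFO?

$804.55

FIFO COGS: 128 @ $14.75 + 313 @ $14.90 + 387 @ $14.75 + 134 @ $12.25 = $13,901.45
LIFO COGS: 106 @ $14.30 + 148 @ $12.95 + 88 @ $11.80 + 209 @ $12.25 + 387 @ $14.75 + 24 @ $14.90 = $13,096.90
Difference = |$13,901.45 − $13,096.90| = $804.55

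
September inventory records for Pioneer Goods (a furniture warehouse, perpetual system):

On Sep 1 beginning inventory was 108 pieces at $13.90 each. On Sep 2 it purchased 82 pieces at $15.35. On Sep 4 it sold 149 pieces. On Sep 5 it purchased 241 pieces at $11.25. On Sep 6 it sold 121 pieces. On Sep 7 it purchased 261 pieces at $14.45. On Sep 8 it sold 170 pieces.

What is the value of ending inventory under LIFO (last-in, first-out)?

Sep 4, 149 sold [LIFO — newest first]: 82 @ $15.35 + 67 @ $13.90 = $2,190.00
Sep 6, 121 sold [LIFO — newest first]: 121 @ $11.25 = $1,361.25
Sep 8, 170 sold [LIFO — newest first]: 170 @ $14.45 = $2,456.50
Total COGS = $2,190.00 + $1,361.25 + $2,456.50 = $6,007.75
Ending inventory: 41 @ $13.90 + 120 @ $11.25 + 91 @ $14.45 = $3,234.85
Check: goods available $9,242.60 = COGS $6,007.75 + ending $3,234.85

Ending inventory = $3,234.85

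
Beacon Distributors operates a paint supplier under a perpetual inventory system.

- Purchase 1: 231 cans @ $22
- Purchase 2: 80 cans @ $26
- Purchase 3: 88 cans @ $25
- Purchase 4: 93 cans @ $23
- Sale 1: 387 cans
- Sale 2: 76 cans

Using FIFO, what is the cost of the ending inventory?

Ending inventory = $667

Sale 1 (387) [FIFO — oldest first]: 231 @ $22 + 80 @ $26 + 76 @ $25 = $9,062
Sale 2 (76) [FIFO — oldest first]: 12 @ $25 + 64 @ $23 = $1,772
Total COGS = $9,062 + $1,772 = $10,834
Ending inventory: 29 @ $23 = $667
Check: goods available $11,501 = COGS $10,834 + ending $667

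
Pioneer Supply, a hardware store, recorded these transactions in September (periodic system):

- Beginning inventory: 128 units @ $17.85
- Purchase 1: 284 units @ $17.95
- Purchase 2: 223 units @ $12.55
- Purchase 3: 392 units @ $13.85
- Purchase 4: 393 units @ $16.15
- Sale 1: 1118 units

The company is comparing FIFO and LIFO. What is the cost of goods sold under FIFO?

COGS = $17,080.10

FIFO COGS: 128 @ $17.85 + 284 @ $17.95 + 223 @ $12.55 + 392 @ $13.85 + 91 @ $16.15 = $17,080.10
LIFO COGS: 393 @ $16.15 + 392 @ $13.85 + 223 @ $12.55 + 110 @ $17.95 = $16,549.30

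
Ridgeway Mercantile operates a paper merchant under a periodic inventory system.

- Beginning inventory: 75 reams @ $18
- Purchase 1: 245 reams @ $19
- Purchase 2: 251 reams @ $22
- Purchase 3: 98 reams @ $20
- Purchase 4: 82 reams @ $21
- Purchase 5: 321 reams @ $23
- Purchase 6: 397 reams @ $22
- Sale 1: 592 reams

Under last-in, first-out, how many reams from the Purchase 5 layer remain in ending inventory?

Sale 1 (592) [LIFO — newest first]: 397 @ $22 + 195 @ $23 = $13,219
Ending inventory: 75 @ $18 + 245 @ $19 + 251 @ $22 + 98 @ $20 + 82 @ $21 + 126 @ $23 = $18,107

126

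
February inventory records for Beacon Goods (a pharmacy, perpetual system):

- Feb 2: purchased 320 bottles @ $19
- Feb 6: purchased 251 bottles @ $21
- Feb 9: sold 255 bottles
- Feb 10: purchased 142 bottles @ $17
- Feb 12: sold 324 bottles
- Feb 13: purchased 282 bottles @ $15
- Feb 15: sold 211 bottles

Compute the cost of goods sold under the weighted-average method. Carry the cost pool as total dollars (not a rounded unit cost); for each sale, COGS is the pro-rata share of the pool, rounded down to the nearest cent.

COGS = $14,656.75

After Feb 2: 320 on hand, pool $6,080.00 (≈ $19.0000 each)
After Feb 6: 571 on hand, pool $11,351.00 (≈ $19.8792 each)
Feb 9, sell 255: 255/571 × $11,351.00 → $5,069.18
After Feb 10: 458 on hand, pool $8,695.82 (≈ $18.9865 each)
Feb 12, sell 324: 324/458 × $8,695.82 → $6,151.62
After Feb 13: 416 on hand, pool $6,774.20 (≈ $16.2841 each)
Feb 15, sell 211: 211/416 × $6,774.20 → $3,435.95
Total COGS = $5,069.18 + $6,151.62 + $3,435.95 = $14,656.75
Ending inventory (cost pool remaining) = $3,338.25
Check: goods available $17,995.00 = COGS $14,656.75 + ending $3,338.25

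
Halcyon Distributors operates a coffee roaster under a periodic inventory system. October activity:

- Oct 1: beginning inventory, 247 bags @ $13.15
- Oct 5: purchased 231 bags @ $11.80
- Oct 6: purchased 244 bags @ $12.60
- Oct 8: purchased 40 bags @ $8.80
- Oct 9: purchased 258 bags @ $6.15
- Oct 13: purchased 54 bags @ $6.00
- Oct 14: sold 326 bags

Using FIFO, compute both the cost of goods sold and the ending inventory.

COGS = $4,180.25; ending inventory = $7,130.70

Oct 14, 326 sold [FIFO — oldest first]: 247 @ $13.15 + 79 @ $11.80 = $4,180.25
Ending inventory: 152 @ $11.80 + 244 @ $12.60 + 40 @ $8.80 + 258 @ $6.15 + 54 @ $6.00 = $7,130.70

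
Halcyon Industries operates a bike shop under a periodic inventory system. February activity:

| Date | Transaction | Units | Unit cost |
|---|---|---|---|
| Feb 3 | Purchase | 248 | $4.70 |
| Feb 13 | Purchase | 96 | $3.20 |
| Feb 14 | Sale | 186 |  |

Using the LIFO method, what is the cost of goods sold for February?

COGS = $730.20

Feb 14, 186 sold [LIFO — newest first]: 96 @ $3.20 + 90 @ $4.70 = $730.20
Ending inventory: 158 @ $4.70 = $742.60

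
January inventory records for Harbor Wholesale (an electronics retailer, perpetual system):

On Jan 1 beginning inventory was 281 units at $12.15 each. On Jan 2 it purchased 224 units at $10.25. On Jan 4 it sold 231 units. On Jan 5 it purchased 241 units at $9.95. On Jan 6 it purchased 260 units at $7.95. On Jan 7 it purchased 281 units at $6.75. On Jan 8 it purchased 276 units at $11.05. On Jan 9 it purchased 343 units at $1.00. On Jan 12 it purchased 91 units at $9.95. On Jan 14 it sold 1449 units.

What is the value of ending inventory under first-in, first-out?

Ending inventory = $1,131.45

Jan 4, 231 sold [FIFO — oldest first]: 231 @ $12.15 = $2,806.65
Jan 14, 1449 sold [FIFO — oldest first]: 50 @ $12.15 + 224 @ $10.25 + 241 @ $9.95 + 260 @ $7.95 + 281 @ $6.75 + 276 @ $11.05 + 117 @ $1.00 = $12,432.00
Total COGS = $2,806.65 + $12,432.00 = $15,238.65
Ending inventory: 226 @ $1.00 + 91 @ $9.95 = $1,131.45
Check: goods available $16,370.10 = COGS $15,238.65 + ending $1,131.45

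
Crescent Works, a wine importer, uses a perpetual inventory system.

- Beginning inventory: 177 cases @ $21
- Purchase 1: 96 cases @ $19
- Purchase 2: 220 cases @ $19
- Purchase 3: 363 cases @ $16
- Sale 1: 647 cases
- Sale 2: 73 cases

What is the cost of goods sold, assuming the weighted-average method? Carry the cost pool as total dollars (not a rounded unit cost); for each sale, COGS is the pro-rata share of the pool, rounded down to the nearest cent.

After Beginning: 177 on hand, pool $3,717.00 (≈ $21.0000 each)
After Purchase 1: 273 on hand, pool $5,541.00 (≈ $20.2967 each)
After Purchase 2: 493 on hand, pool $9,721.00 (≈ $19.7181 each)
After Purchase 3: 856 on hand, pool $15,529.00 (≈ $18.1414 each)
Sale 1, sell 647: 647/856 × $15,529.00 → $11,737.45
Sale 2, sell 73: 73/209 × $3,791.55 → $1,324.32
Total COGS = $11,737.45 + $1,324.32 = $13,061.77
Ending inventory (cost pool remaining) = $2,467.23

COGS = $13,061.77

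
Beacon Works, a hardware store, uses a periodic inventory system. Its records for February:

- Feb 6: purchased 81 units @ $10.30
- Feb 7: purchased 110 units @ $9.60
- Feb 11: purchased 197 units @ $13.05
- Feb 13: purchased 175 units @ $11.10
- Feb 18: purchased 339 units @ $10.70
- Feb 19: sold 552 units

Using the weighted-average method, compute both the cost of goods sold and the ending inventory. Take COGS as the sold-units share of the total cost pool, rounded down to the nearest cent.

Feb 19, sell 552: 552/902 × $10,030.95 → $6,138.67
Ending inventory (cost pool remaining) = $3,892.28

COGS = $6,138.67; ending inventory = $3,892.28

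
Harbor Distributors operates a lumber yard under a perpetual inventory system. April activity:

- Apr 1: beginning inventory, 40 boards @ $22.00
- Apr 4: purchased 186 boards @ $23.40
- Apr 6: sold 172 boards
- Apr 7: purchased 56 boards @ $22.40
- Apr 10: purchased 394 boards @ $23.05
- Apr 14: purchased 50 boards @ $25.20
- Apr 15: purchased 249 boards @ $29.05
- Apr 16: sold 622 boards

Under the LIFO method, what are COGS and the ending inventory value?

Apr 6, 172 sold [LIFO — newest first]: 172 @ $23.40 = $4,024.80
Apr 16, 622 sold [LIFO — newest first]: 249 @ $29.05 + 50 @ $25.20 + 323 @ $23.05 = $15,938.60
Total COGS = $4,024.80 + $15,938.60 = $19,963.40
Ending inventory: 40 @ $22.00 + 14 @ $23.40 + 56 @ $22.40 + 71 @ $23.05 = $4,098.55
Check: goods available $24,061.95 = COGS $19,963.40 + ending $4,098.55

COGS = $19,963.40; ending inventory = $4,098.55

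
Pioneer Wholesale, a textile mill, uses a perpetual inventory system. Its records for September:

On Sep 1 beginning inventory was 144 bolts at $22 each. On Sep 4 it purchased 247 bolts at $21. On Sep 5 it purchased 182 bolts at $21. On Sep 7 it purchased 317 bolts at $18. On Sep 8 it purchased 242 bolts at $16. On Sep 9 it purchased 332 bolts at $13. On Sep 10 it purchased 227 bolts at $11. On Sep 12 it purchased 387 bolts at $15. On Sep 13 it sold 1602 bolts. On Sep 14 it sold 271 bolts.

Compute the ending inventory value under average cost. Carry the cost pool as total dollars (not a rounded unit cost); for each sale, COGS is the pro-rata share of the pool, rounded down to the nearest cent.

Ending inventory = $3,390.99

After Sep 1: 144 on hand, pool $3,168.00 (≈ $22.0000 each)
After Sep 4: 391 on hand, pool $8,355.00 (≈ $21.3683 each)
After Sep 5: 573 on hand, pool $12,177.00 (≈ $21.2513 each)
After Sep 7: 890 on hand, pool $17,883.00 (≈ $20.0933 each)
After Sep 8: 1132 on hand, pool $21,755.00 (≈ $19.2182 each)
After Sep 9: 1464 on hand, pool $26,071.00 (≈ $17.8081 each)
After Sep 10: 1691 on hand, pool $28,568.00 (≈ $16.8941 each)
After Sep 12: 2078 on hand, pool $34,373.00 (≈ $16.5414 each)
Sep 13, sell 1602: 1602/2078 × $34,373.00 → $26,499.30
Sep 14, sell 271: 271/476 × $7,873.70 → $4,482.71
Total COGS = $26,499.30 + $4,482.71 = $30,982.01
Ending inventory (cost pool remaining) = $3,390.99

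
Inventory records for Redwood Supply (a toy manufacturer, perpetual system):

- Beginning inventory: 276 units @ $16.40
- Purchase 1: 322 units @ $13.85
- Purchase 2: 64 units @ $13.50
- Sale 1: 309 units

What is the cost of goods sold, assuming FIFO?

Sale 1 (309) [FIFO — oldest first]: 276 @ $16.40 + 33 @ $13.85 = $4,983.45
Ending inventory: 289 @ $13.85 + 64 @ $13.50 = $4,866.65
Check: goods available $9,850.10 = COGS $4,983.45 + ending $4,866.65

COGS = $4,983.45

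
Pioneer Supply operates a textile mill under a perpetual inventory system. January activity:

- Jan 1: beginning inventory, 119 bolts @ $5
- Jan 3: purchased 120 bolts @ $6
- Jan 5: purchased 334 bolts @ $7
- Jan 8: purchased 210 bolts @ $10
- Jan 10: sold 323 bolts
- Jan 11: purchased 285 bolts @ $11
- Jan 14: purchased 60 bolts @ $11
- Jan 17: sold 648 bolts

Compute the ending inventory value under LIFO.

Ending inventory = $823

Jan 10, 323 sold [LIFO — newest first]: 210 @ $10 + 113 @ $7 = $2,891
Jan 17, 648 sold [LIFO — newest first]: 60 @ $11 + 285 @ $11 + 221 @ $7 + 82 @ $6 = $5,834
Total COGS = $2,891 + $5,834 = $8,725
Ending inventory: 119 @ $5 + 38 @ $6 = $823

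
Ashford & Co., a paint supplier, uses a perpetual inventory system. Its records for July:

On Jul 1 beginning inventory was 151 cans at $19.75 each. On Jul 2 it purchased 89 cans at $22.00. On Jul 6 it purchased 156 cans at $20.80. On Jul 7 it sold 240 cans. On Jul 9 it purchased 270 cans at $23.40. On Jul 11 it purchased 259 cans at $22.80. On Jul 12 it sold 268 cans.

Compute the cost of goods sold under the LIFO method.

Jul 7, 240 sold [LIFO — newest first]: 156 @ $20.80 + 84 @ $22.00 = $5,092.80
Jul 12, 268 sold [LIFO — newest first]: 259 @ $22.80 + 9 @ $23.40 = $6,115.80
Total COGS = $5,092.80 + $6,115.80 = $11,208.60
Ending inventory: 151 @ $19.75 + 5 @ $22.00 + 261 @ $23.40 = $9,199.65

COGS = $11,208.60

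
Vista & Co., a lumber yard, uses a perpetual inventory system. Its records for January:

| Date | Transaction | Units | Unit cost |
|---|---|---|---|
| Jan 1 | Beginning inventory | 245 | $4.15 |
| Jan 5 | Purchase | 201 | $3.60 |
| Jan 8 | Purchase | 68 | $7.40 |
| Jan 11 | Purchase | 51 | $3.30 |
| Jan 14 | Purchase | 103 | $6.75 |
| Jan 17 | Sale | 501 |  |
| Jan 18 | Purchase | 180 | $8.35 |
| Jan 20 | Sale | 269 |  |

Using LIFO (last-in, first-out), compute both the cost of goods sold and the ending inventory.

Jan 17, 501 sold [LIFO — newest first]: 103 @ $6.75 + 51 @ $3.30 + 68 @ $7.40 + 201 @ $3.60 + 78 @ $4.15 = $2,414.05
Jan 20, 269 sold [LIFO — newest first]: 180 @ $8.35 + 89 @ $4.15 = $1,872.35
Total COGS = $2,414.05 + $1,872.35 = $4,286.40
Ending inventory: 78 @ $4.15 = $323.70

COGS = $4,286.40; ending inventory = $323.70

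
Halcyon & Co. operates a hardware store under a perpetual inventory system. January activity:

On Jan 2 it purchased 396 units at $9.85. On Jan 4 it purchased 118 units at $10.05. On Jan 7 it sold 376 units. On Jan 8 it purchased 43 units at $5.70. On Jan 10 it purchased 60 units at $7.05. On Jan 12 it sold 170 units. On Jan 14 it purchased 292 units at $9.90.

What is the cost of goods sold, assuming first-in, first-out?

COGS = $5,268.90

Jan 7, 376 sold [FIFO — oldest first]: 376 @ $9.85 = $3,703.60
Jan 12, 170 sold [FIFO — oldest first]: 20 @ $9.85 + 118 @ $10.05 + 32 @ $5.70 = $1,565.30
Total COGS = $3,703.60 + $1,565.30 = $5,268.90
Ending inventory: 11 @ $5.70 + 60 @ $7.05 + 292 @ $9.90 = $3,376.50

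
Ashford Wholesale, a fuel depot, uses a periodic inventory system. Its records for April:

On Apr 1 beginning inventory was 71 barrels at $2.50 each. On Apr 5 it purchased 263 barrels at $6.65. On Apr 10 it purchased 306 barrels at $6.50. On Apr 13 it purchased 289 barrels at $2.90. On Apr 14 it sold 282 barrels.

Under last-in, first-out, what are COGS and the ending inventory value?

Apr 14, 282 sold [LIFO — newest first]: 282 @ $2.90 = $817.80
Ending inventory: 71 @ $2.50 + 263 @ $6.65 + 306 @ $6.50 + 7 @ $2.90 = $3,935.75
Check: goods available $4,753.55 = COGS $817.80 + ending $3,935.75

COGS = $817.80; ending inventory = $3,935.75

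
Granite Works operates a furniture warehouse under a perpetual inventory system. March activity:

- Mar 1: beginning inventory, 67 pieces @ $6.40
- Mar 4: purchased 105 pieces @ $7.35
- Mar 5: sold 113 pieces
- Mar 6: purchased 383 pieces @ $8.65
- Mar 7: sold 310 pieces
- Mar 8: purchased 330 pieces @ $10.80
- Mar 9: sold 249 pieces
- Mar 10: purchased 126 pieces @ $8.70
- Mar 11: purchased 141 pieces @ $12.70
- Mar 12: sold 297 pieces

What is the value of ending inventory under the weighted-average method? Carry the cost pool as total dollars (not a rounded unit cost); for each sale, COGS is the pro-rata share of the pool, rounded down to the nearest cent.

Ending inventory = $1,922.61

After Mar 1: 67 on hand, pool $428.80 (≈ $6.4000 each)
After Mar 4: 172 on hand, pool $1,200.55 (≈ $6.9799 each)
Mar 5, sell 113: 113/172 × $1,200.55 → $788.73
After Mar 6: 442 on hand, pool $3,724.77 (≈ $8.4271 each)
Mar 7, sell 310: 310/442 × $3,724.77 → $2,612.39
After Mar 8: 462 on hand, pool $4,676.38 (≈ $10.1220 each)
Mar 9, sell 249: 249/462 × $4,676.38 → $2,520.38
After Mar 10: 339 on hand, pool $3,252.20 (≈ $9.5935 each)
After Mar 11: 480 on hand, pool $5,042.90 (≈ $10.5060 each)
Mar 12, sell 297: 297/480 × $5,042.90 → $3,120.29
Total COGS = $788.73 + $2,612.39 + $2,520.38 + $3,120.29 = $9,041.79
Ending inventory (cost pool remaining) = $1,922.61
Check: goods available $10,964.40 = COGS $9,041.79 + ending $1,922.61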